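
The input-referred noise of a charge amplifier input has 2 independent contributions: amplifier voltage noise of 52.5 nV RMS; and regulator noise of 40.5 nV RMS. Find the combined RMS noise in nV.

66.3 nV

Uncorrelated sources add in power (mean-square): V_tot = √(ΣV_i²)
V_tot = √[(5.25×10⁻⁸)² + (4.05×10⁻⁸)²] = 6.63×10⁻⁸ V = 66.3 nV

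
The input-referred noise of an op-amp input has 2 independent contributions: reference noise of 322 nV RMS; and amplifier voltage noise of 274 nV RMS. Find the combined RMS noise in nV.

Uncorrelated sources add in power (mean-square): V_tot = √(ΣV_i²)
V_tot = √[(3.22×10⁻⁷)² + (2.74×10⁻⁷)²] = 4.23×10⁻⁷ V = 423 nV

423 nV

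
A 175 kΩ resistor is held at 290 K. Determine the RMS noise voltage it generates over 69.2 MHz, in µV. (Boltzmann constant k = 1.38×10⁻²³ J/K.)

440 µV

V_n = √(4kTRB)
4kTRB = 4 × 1.38×10⁻²³ × 290 × 1.75×10⁵ × 6.92×10⁷ = 1.94×10⁻⁷ V²
V_n = √(1.94×10⁻⁷) = 4.40×10⁻⁴ V = 440 µV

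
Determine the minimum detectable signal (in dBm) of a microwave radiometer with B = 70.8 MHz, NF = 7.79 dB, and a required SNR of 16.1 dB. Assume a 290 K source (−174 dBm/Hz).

Sensitivity = −174 + 10 log₁₀(B) + NF + SNR_min
= −174 + 78.5 + 7.79 + 16.1
= −71.61 dBm → −71.6 dBm

−71.6 dBm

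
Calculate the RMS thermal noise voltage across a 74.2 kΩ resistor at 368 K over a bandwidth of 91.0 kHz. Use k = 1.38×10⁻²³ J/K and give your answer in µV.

V_n = √(4kTRB)
4kTRB = 4 × 1.38×10⁻²³ × 368 × 7.42×10⁴ × 9.10×10⁴ = 1.37×10⁻¹⁰ V²
V_n = √(1.37×10⁻¹⁰) = 1.17×10⁻⁵ V = 11.7 µV

11.7 µV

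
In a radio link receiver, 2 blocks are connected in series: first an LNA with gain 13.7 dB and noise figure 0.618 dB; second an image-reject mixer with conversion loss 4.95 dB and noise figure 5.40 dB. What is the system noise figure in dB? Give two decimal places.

Convert to linear (a loss of L dB is a gain of −L dB): F_i = 10^(NF_i/10), G_i = 10^(G_i,dB/10)
  Stage 1: F_1 = 10^(0.618/10) = 1.153, G_1 = 10^(13.7/10) = 23.44
  Stage 2: F_2 = 10^(5.40/10) = 3.467, G_2 = 10^(−4.95/10) = 0.3199
Friis cascade:
  F = 1.153 + (3.467 − 1)/23.44 = 1.258
NF = 10 log₁₀(1.258) = 1.00 dB

1.00 dB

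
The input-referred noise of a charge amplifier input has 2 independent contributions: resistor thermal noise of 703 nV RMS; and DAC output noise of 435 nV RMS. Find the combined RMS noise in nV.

827 nV

Uncorrelated sources add in power (mean-square): V_tot = √(ΣV_i²)
V_tot = √[(7.03×10⁻⁷)² + (4.35×10⁻⁷)²] = 8.27×10⁻⁷ V = 827 nV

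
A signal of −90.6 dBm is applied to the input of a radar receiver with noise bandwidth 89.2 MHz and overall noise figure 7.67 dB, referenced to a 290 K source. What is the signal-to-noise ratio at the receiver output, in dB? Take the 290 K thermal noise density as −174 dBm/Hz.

Noise floor: N = −174 + 10 log₁₀(B) + NF
10 log₁₀(8.92×10⁷) = 79.5 dB
N = −174 + 79.5 + 7.67 = −86.83 dBm
SNR = P_sig − N = −90.6 − (−86.83) = −3.77 dB → −3.8 dB

−3.8 dB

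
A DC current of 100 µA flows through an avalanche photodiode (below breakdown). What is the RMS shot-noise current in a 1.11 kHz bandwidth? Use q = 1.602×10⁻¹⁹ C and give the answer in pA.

I_n = √(2qI·B)
2qI·B = 2 × 1.602×10⁻¹⁹ × 1.00×10⁻⁴ × 1.11×10³ = 3.56×10⁻²⁰ A²
I_n = √(3.56×10⁻²⁰) = 1.89×10⁻¹⁰ A = 189 pA

189 pA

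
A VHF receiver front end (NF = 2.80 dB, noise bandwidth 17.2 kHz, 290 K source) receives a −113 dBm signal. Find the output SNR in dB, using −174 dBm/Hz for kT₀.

Noise floor: N = −174 + 10 log₁₀(B) + NF
10 log₁₀(1.72×10⁴) = 42.36 dB
N = −174 + 42.36 + 2.80 = −128.84 dBm
SNR = P_sig − N = −113 − (−128.84) = 15.84 dB → 15.8 dB

15.8 dB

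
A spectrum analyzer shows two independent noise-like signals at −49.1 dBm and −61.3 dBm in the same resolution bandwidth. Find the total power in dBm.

Convert to linear, add, convert back:
P₁ = 1.23×10⁻⁸ W, P₂ = 7.41×10⁻¹⁰ W
P_tot = 1.30×10⁻⁸ W → 10 log₁₀(P_tot / 10⁻³) = −48.8 dBm

−48.8 dBm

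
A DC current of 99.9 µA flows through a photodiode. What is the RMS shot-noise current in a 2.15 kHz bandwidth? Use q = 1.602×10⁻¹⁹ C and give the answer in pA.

I_n = √(2qI·B)
2qI·B = 2 × 1.602×10⁻¹⁹ × 9.99×10⁻⁵ × 2.15×10³ = 6.88×10⁻²⁰ A²
I_n = √(6.88×10⁻²⁰) = 2.62×10⁻¹⁰ A = 262 pA

262 pA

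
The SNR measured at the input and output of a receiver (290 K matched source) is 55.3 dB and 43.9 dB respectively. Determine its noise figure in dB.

NF (dB) = SNR_in(dB) − SNR_out(dB) when the source is at T₀
NF = 55.3 − 43.9 = 11.4 dB

11.4 dB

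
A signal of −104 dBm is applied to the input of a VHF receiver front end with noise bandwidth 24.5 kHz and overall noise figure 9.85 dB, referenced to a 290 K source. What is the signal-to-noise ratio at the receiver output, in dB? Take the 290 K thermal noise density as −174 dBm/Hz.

Noise floor: N = −174 + 10 log₁₀(B) + NF
10 log₁₀(2.45×10⁴) = 43.89 dB
N = −174 + 43.89 + 9.85 = −120.26 dBm
SNR = P_sig − N = −104 − (−120.26) = 16.26 dB → 16.3 dB

16.3 dB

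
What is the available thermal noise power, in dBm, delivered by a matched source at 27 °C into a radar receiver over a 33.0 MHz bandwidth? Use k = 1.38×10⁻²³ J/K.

T = 27 °C + 273.15 = 300.15 K
P_n = kTB = 1.38×10⁻²³ × 300.15 × 3.30×10⁷ = 1.37×10⁻¹³ W
In dBm: 10 log₁₀(1.37×10⁻¹³ / 10⁻³) = −98.6 dBm

−98.6 dBm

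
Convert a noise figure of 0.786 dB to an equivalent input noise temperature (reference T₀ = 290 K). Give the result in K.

F = 10^(0.786/10) = 1.1984
T_e = (F − 1)·T₀ = (1.1984 − 1) × 290 = 57.5 K

57.5 K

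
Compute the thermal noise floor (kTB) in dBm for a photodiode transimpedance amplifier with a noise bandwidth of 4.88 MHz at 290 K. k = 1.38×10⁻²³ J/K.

−107.1 dBm

P_n = kTB = 1.38×10⁻²³ × 290 × 4.88×10⁶ = 1.95×10⁻¹⁴ W
In dBm: 10 log₁₀(1.95×10⁻¹⁴ / 10⁻³) = −107.1 dBm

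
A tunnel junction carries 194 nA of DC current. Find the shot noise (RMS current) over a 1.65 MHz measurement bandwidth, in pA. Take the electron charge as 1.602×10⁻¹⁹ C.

I_n = √(2qI·B)
2qI·B = 2 × 1.602×10⁻¹⁹ × 1.94×10⁻⁷ × 1.65×10⁶ = 1.03×10⁻¹⁹ A²
I_n = √(1.03×10⁻¹⁹) = 3.20×10⁻¹⁰ A = 320 pA

320 pA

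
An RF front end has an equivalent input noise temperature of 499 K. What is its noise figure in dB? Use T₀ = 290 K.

4.35 dB

F = 1 + T_e/T₀ = 1 + 499/290 = 2.72069
NF = 10 log₁₀(2.72069) = 4.35 dB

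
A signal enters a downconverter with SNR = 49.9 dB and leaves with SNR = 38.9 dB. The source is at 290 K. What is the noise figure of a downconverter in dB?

NF (dB) = SNR_in(dB) − SNR_out(dB) when the source is at T₀
NF = 49.9 − 38.9 = 11.0 dB

11.0 dB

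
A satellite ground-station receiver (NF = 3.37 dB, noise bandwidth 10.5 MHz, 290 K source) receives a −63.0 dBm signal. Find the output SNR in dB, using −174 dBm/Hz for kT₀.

37.4 dB

Noise floor: N = −174 + 10 log₁₀(B) + NF
10 log₁₀(1.05×10⁷) = 70.21 dB
N = −174 + 70.21 + 3.37 = −100.42 dBm
SNR = P_sig − N = −63.0 − (−100.42) = 37.42 dB → 37.4 dB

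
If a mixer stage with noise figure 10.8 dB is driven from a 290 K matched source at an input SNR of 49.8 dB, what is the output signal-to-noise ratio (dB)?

By definition F = SNR_in/SNR_out, so in dB: SNR_out = SNR_in − NF
SNR_out = 49.8 − 10.8 = 39.0 dB

39.0 dB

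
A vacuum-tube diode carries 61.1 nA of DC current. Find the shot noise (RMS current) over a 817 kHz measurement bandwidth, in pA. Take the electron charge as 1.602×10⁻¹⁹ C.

126 pA

I_n = √(2qI·B)
2qI·B = 2 × 1.602×10⁻¹⁹ × 6.11×10⁻⁸ × 8.17×10⁵ = 1.60×10⁻²⁰ A²
I_n = √(1.60×10⁻²⁰) = 1.26×10⁻¹⁰ A = 126 pA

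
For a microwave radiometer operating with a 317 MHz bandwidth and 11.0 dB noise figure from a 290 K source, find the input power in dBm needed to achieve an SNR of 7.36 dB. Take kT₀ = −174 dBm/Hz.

Sensitivity = −174 + 10 log₁₀(B) + NF + SNR_min
= −174 + 85.01 + 11.0 + 7.36
= −70.63 dBm → −70.6 dBm

−70.6 dBm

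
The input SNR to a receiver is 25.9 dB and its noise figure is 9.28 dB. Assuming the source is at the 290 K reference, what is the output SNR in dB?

16.62 dB

By definition F = SNR_in/SNR_out, so in dB: SNR_out = SNR_in − NF
SNR_out = 25.9 − 9.28 = 16.62 dB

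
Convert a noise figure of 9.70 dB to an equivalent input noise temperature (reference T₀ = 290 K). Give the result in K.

2416 K

F = 10^(9.70/10) = 9.33254
T_e = (F − 1)·T₀ = (9.33254 − 1) × 290 = 2416 K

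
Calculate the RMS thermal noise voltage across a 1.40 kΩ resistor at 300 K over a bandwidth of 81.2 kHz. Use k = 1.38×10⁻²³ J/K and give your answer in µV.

1.37 µV

V_n = √(4kTRB)
4kTRB = 4 × 1.38×10⁻²³ × 300 × 1.40×10³ × 8.12×10⁴ = 1.88×10⁻¹² V²
V_n = √(1.88×10⁻¹²) = 1.37×10⁻⁶ V = 1.37 µV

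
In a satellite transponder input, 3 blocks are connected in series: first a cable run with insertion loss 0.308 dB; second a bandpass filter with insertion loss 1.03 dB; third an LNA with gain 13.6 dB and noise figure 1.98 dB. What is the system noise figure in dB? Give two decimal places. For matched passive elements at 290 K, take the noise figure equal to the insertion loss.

Convert to linear (a loss of L dB is a gain of −L dB): F_i = 10^(NF_i/10), G_i = 10^(G_i,dB/10)
  Stage 1: F_1 = 10^(0.308/10) = 1.073, G_1 = 10^(−0.308/10) = 0.9315
  Stage 2: F_2 = 10^(1.03/10) = 1.268, G_2 = 10^(−1.03/10) = 0.7889
  Stage 3: F_3 = 10^(1.98/10) = 1.578, G_3 = 10^(13.6/10) = 22.91
Friis cascade:
  F = 1.073 + (1.268 − 1)/0.9315 + (1.578 − 1)/0.7349 = 2.147
NF = 10 log₁₀(2.147) = 3.32 dB

3.32 dB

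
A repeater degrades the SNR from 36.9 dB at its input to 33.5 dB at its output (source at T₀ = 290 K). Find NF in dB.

3.4 dB

NF (dB) = SNR_in(dB) − SNR_out(dB) when the source is at T₀
NF = 36.9 − 33.5 = 3.4 dB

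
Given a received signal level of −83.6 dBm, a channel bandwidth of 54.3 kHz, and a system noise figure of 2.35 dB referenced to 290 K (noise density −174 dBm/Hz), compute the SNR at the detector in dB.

Noise floor: N = −174 + 10 log₁₀(B) + NF
10 log₁₀(5.43×10⁴) = 47.35 dB
N = −174 + 47.35 + 2.35 = −124.30 dBm
SNR = P_sig − N = −83.6 − (−124.30) = 40.70 dB → 40.7 dB

40.7 dB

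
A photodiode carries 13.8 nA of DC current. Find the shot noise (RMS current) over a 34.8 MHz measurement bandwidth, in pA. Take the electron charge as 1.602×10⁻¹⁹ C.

I_n = √(2qI·B)
2qI·B = 2 × 1.602×10⁻¹⁹ × 1.38×10⁻⁸ × 3.48×10⁷ = 1.54×10⁻¹⁹ A²
I_n = √(1.54×10⁻¹⁹) = 3.92×10⁻¹⁰ A = 392 pA

392 pA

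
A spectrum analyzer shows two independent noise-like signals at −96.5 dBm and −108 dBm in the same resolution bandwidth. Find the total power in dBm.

−96.2 dBm

Convert to linear, add, convert back:
P₁ = 2.24×10⁻¹³ W, P₂ = 1.58×10⁻¹⁴ W
P_tot = 2.40×10⁻¹³ W → 10 log₁₀(P_tot / 10⁻³) = −96.2 dBm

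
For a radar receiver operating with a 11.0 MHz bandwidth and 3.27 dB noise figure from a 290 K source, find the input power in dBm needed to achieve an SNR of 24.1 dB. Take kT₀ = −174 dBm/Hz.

−76.2 dBm

Sensitivity = −174 + 10 log₁₀(B) + NF + SNR_min
= −174 + 70.41 + 3.27 + 24.1
= −76.22 dBm → −76.2 dBm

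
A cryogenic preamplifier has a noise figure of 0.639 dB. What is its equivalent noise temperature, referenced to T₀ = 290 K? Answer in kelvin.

46.0 K

F = 10^(0.639/10) = 1.15851
T_e = (F − 1)·T₀ = (1.15851 − 1) × 290 = 46.0 K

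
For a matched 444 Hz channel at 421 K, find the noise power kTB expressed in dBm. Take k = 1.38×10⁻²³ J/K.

−145.9 dBm

P_n = kTB = 1.38×10⁻²³ × 421 × 4.44×10² = 2.58×10⁻¹⁸ W
In dBm: 10 log₁₀(2.58×10⁻¹⁸ / 10⁻³) = −145.9 dBm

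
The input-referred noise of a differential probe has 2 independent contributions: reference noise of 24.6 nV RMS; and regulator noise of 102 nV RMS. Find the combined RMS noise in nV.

105 nV

Uncorrelated sources add in power (mean-square): V_tot = √(ΣV_i²)
V_tot = √[(2.46×10⁻⁸)² + (1.02×10⁻⁷)²] = 1.05×10⁻⁷ V = 105 nV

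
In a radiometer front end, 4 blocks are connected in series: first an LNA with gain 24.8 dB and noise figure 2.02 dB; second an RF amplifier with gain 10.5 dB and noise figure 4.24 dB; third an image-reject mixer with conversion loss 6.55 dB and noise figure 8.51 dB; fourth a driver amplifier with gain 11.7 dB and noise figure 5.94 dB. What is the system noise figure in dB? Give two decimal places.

2.05 dB

Convert to linear (a loss of L dB is a gain of −L dB): F_i = 10^(NF_i/10), G_i = 10^(G_i,dB/10)
  Stage 1: F_1 = 10^(2.02/10) = 1.592, G_1 = 10^(24.8/10) = 302.0
  Stage 2: F_2 = 10^(4.24/10) = 2.655, G_2 = 10^(10.5/10) = 11.22
  Stage 3: F_3 = 10^(8.51/10) = 7.096, G_3 = 10^(−6.55/10) = 0.2213
  Stage 4: F_4 = 10^(5.94/10) = 3.926, G_4 = 10^(11.7/10) = 14.79
Friis cascade:
  F = 1.592 + (2.655 − 1)/302.0 + (7.096 − 1)/3388 + (3.926 − 1)/749.9 = 1.603
NF = 10 log₁₀(1.603) = 2.05 dB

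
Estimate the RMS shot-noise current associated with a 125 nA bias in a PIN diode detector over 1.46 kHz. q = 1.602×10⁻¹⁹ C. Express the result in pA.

I_n = √(2qI·B)
2qI·B = 2 × 1.602×10⁻¹⁹ × 1.25×10⁻⁷ × 1.46×10³ = 5.85×10⁻²³ A²
I_n = √(5.85×10⁻²³) = 7.65×10⁻¹² A = 7.65 pA

7.65 pA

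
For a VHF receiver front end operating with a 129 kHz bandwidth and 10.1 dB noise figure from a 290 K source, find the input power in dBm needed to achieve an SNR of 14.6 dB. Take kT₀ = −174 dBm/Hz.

−98.2 dBm

Sensitivity = −174 + 10 log₁₀(B) + NF + SNR_min
= −174 + 51.11 + 10.1 + 14.6
= −98.19 dBm → −98.2 dBm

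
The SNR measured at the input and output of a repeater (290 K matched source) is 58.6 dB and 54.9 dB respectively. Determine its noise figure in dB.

3.7 dB

NF (dB) = SNR_in(dB) − SNR_out(dB) when the source is at T₀
NF = 58.6 − 54.9 = 3.7 dB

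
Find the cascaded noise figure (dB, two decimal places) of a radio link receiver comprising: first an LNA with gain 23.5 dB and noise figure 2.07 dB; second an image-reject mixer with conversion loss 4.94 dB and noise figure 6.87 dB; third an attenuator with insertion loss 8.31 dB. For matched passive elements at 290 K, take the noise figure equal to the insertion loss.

Convert to linear (a loss of L dB is a gain of −L dB): F_i = 10^(NF_i/10), G_i = 10^(G_i,dB/10)
  Stage 1: F_1 = 10^(2.07/10) = 1.611, G_1 = 10^(23.5/10) = 223.9
  Stage 2: F_2 = 10^(6.87/10) = 4.864, G_2 = 10^(−4.94/10) = 0.3206
  Stage 3: F_3 = 10^(8.31/10) = 6.776, G_3 = 10^(−8.31/10) = 0.1476
Friis cascade:
  F = 1.611 + (4.864 − 1)/223.9 + (6.776 − 1)/71.78 = 1.708
NF = 10 log₁₀(1.708) = 2.33 dB

2.33 dB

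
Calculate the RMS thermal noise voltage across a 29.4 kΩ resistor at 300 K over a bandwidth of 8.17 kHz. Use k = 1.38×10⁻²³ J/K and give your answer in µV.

V_n = √(4kTRB)
4kTRB = 4 × 1.38×10⁻²³ × 300 × 2.94×10⁴ × 8.17×10³ = 3.98×10⁻¹² V²
V_n = √(3.98×10⁻¹²) = 1.99×10⁻⁶ V = 1.99 µV

1.99 µV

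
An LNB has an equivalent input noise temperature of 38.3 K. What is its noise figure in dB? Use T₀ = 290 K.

0.539 dB

F = 1 + T_e/T₀ = 1 + 38.3/290 = 1.13207
NF = 10 log₁₀(1.13207) = 0.539 dB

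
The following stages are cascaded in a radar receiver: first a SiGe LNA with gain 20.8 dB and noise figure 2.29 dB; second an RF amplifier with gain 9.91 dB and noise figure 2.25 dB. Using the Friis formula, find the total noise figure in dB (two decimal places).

2.30 dB

Convert to linear (a loss of L dB is a gain of −L dB): F_i = 10^(NF_i/10), G_i = 10^(G_i,dB/10)
  Stage 1: F_1 = 10^(2.29/10) = 1.694, G_1 = 10^(20.8/10) = 120.2
  Stage 2: F_2 = 10^(2.25/10) = 1.679, G_2 = 10^(9.91/10) = 9.795
Friis cascade:
  F = 1.694 + (1.679 − 1)/120.2 = 1.700
NF = 10 log₁₀(1.700) = 2.30 dB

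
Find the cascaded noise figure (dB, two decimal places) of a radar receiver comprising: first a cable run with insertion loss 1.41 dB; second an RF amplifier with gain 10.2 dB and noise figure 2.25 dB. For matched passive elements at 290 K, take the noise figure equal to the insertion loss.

Convert to linear (a loss of L dB is a gain of −L dB): F_i = 10^(NF_i/10), G_i = 10^(G_i,dB/10)
  Stage 1: F_1 = 10^(1.41/10) = 1.384, G_1 = 10^(−1.41/10) = 0.7228
  Stage 2: F_2 = 10^(2.25/10) = 1.679, G_2 = 10^(10.2/10) = 10.47
Friis cascade:
  F = 1.384 + (1.679 − 1)/0.7228 = 2.323
NF = 10 log₁₀(2.323) = 3.66 dB

3.66 dB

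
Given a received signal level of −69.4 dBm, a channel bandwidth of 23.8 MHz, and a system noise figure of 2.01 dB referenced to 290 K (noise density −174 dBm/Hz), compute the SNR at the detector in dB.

Noise floor: N = −174 + 10 log₁₀(B) + NF
10 log₁₀(2.38×10⁷) = 73.77 dB
N = −174 + 73.77 + 2.01 = −98.22 dBm
SNR = P_sig − N = −69.4 − (−98.22) = 28.82 dB → 28.8 dB

28.8 dB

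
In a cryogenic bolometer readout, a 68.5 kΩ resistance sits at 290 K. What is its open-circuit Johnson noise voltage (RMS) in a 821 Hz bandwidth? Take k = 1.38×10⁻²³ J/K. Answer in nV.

V_n = √(4kTRB)
4kTRB = 4 × 1.38×10⁻²³ × 290 × 6.85×10⁴ × 8.21×10² = 9.00×10⁻¹³ V²
V_n = √(9.00×10⁻¹³) = 9.49×10⁻⁷ V = 949 nV

949 nV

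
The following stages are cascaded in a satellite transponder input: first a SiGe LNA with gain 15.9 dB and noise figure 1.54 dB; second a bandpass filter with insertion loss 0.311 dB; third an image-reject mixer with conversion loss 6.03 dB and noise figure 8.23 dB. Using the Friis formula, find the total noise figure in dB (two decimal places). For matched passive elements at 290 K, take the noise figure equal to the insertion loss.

Convert to linear (a loss of L dB is a gain of −L dB): F_i = 10^(NF_i/10), G_i = 10^(G_i,dB/10)
  Stage 1: F_1 = 10^(1.54/10) = 1.426, G_1 = 10^(15.9/10) = 38.90
  Stage 2: F_2 = 10^(0.311/10) = 1.074, G_2 = 10^(−0.311/10) = 0.9309
  Stage 3: F_3 = 10^(8.23/10) = 6.653, G_3 = 10^(−6.03/10) = 0.2495
Friis cascade:
  F = 1.426 + (1.074 − 1)/38.90 + (6.653 − 1)/36.22 = 1.584
NF = 10 log₁₀(1.584) = 2.00 dB

2.00 dB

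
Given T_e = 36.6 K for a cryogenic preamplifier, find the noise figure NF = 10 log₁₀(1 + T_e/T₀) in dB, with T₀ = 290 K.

0.516 dB

F = 1 + T_e/T₀ = 1 + 36.6/290 = 1.12621
NF = 10 log₁₀(1.12621) = 0.516 dB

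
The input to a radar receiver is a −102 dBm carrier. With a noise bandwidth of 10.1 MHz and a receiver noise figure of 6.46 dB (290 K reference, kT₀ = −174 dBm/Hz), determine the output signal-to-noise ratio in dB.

Noise floor: N = −174 + 10 log₁₀(B) + NF
10 log₁₀(1.01×10⁷) = 70.04 dB
N = −174 + 70.04 + 6.46 = −97.50 dBm
SNR = P_sig − N = −102 − (−97.50) = −4.50 dB → −4.5 dB

−4.5 dB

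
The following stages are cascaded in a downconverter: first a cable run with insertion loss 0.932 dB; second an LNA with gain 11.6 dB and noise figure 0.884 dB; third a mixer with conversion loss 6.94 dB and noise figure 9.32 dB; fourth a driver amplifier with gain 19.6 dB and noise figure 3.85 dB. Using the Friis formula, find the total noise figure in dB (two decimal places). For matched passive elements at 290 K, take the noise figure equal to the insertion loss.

4.43 dB

Convert to linear (a loss of L dB is a gain of −L dB): F_i = 10^(NF_i/10), G_i = 10^(G_i,dB/10)
  Stage 1: F_1 = 10^(0.932/10) = 1.239, G_1 = 10^(−0.932/10) = 0.8069
  Stage 2: F_2 = 10^(0.884/10) = 1.226, G_2 = 10^(11.6/10) = 14.45
  Stage 3: F_3 = 10^(9.32/10) = 8.551, G_3 = 10^(−6.94/10) = 0.2023
  Stage 4: F_4 = 10^(3.85/10) = 2.427, G_4 = 10^(19.6/10) = 91.20
Friis cascade:
  F = 1.239 + (1.226 − 1)/0.8069 + (8.551 − 1)/11.66 + (2.427 − 1)/2.359 = 2.771
NF = 10 log₁₀(2.771) = 4.43 dB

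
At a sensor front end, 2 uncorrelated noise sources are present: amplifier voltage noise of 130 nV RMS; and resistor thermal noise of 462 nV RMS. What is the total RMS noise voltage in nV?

480 nV

Uncorrelated sources add in power (mean-square): V_tot = √(ΣV_i²)
V_tot = √[(1.30×10⁻⁷)² + (4.62×10⁻⁷)²] = 4.80×10⁻⁷ V = 480 nV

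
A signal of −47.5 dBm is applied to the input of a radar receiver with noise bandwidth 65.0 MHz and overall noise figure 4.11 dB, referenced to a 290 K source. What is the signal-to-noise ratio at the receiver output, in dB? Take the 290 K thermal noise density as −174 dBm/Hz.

44.3 dB

Noise floor: N = −174 + 10 log₁₀(B) + NF
10 log₁₀(6.50×10⁷) = 78.13 dB
N = −174 + 78.13 + 4.11 = −91.76 dBm
SNR = P_sig − N = −47.5 − (−91.76) = 44.26 dB → 44.3 dB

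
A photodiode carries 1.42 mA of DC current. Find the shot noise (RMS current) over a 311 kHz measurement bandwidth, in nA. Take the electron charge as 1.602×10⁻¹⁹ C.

11.9 nA

I_n = √(2qI·B)
2qI·B = 2 × 1.602×10⁻¹⁹ × 1.42×10⁻³ × 3.11×10⁵ = 1.41×10⁻¹⁶ A²
I_n = √(1.41×10⁻¹⁶) = 1.19×10⁻⁸ A = 11.9 nA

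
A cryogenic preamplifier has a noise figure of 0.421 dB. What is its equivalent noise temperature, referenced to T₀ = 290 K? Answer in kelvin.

29.5 K

F = 10^(0.421/10) = 1.10179
T_e = (F − 1)·T₀ = (1.10179 − 1) × 290 = 29.5 K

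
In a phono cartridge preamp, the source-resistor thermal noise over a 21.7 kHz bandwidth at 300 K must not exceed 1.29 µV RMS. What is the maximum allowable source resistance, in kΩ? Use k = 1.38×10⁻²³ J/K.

4.63 kΩ

Johnson–Nyquist: V_n = √(4kTRB) ⇒ R = V_n² / (4kTB)
4kTB = 4 × 1.38×10⁻²³ × 300 × 2.17×10⁴ = 3.59×10⁻¹⁶
R = (1.29×10⁻⁶)² / 3.59×10⁻¹⁶ = 4.63×10³ Ω = 4.63 kΩ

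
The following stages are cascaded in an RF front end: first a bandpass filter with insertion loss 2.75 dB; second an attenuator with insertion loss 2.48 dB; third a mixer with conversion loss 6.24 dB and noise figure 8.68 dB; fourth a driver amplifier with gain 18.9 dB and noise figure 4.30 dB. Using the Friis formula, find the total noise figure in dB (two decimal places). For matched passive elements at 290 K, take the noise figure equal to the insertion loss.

Convert to linear (a loss of L dB is a gain of −L dB): F_i = 10^(NF_i/10), G_i = 10^(G_i,dB/10)
  Stage 1: F_1 = 10^(2.75/10) = 1.884, G_1 = 10^(−2.75/10) = 0.5309
  Stage 2: F_2 = 10^(2.48/10) = 1.770, G_2 = 10^(−2.48/10) = 0.5649
  Stage 3: F_3 = 10^(8.68/10) = 7.379, G_3 = 10^(−6.24/10) = 0.2377
  Stage 4: F_4 = 10^(4.30/10) = 2.692, G_4 = 10^(18.9/10) = 77.62
Friis cascade:
  F = 1.884 + (1.770 − 1)/0.5309 + (7.379 − 1)/0.2999 + (2.692 − 1)/0.07129 = 48.33
NF = 10 log₁₀(48.33) = 16.84 dB

16.84 dB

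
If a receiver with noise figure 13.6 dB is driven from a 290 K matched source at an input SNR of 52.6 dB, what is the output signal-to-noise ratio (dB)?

By definition F = SNR_in/SNR_out, so in dB: SNR_out = SNR_in − NF
SNR_out = 52.6 − 13.6 = 39.0 dB

39.0 dB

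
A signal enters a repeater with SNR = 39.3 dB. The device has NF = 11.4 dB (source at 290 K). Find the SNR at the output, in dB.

By definition F = SNR_in/SNR_out, so in dB: SNR_out = SNR_in − NF
SNR_out = 39.3 − 11.4 = 27.9 dB

27.9 dB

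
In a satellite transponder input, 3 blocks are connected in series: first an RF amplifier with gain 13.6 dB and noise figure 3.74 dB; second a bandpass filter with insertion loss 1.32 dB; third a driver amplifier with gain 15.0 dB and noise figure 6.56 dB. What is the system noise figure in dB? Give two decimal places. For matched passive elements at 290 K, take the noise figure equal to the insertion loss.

4.13 dB

Convert to linear (a loss of L dB is a gain of −L dB): F_i = 10^(NF_i/10), G_i = 10^(G_i,dB/10)
  Stage 1: F_1 = 10^(3.74/10) = 2.366, G_1 = 10^(13.6/10) = 22.91
  Stage 2: F_2 = 10^(1.32/10) = 1.355, G_2 = 10^(−1.32/10) = 0.7379
  Stage 3: F_3 = 10^(6.56/10) = 4.529, G_3 = 10^(15.0/10) = 31.62
Friis cascade:
  F = 2.366 + (1.355 − 1)/22.91 + (4.529 − 1)/16.90 = 2.590
NF = 10 log₁₀(2.590) = 4.13 dB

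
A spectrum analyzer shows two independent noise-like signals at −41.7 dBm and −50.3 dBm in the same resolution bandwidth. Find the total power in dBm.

Convert to linear, add, convert back:
P₁ = 6.76×10⁻⁸ W, P₂ = 9.33×10⁻⁹ W
P_tot = 7.69×10⁻⁸ W → 10 log₁₀(P_tot / 10⁻³) = −41.1 dBm

−41.1 dBm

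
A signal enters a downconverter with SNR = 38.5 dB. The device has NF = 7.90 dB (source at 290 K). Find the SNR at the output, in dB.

30.60 dB

By definition F = SNR_in/SNR_out, so in dB: SNR_out = SNR_in − NF
SNR_out = 38.5 − 7.90 = 30.60 dB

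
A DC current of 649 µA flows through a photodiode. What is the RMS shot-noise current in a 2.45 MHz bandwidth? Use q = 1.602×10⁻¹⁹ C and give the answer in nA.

22.6 nA

I_n = √(2qI·B)
2qI·B = 2 × 1.602×10⁻¹⁹ × 6.49×10⁻⁴ × 2.45×10⁶ = 5.09×10⁻¹⁶ A²
I_n = √(5.09×10⁻¹⁶) = 2.26×10⁻⁸ A = 22.6 nA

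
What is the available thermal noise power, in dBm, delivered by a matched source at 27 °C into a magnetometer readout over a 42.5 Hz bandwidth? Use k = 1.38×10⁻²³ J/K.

−157.5 dBm

T = 27 °C + 273.15 = 300.15 K
P_n = kTB = 1.38×10⁻²³ × 300.15 × 4.25×10¹ = 1.76×10⁻¹⁹ W
In dBm: 10 log₁₀(1.76×10⁻¹⁹ / 10⁻³) = −157.5 dBm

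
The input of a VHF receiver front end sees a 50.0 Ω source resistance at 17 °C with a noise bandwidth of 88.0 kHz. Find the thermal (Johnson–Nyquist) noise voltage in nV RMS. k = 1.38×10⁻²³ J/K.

265 nV

T = 17 °C + 273.15 = 290.15 K
V_n = √(4kTRB)
4kTRB = 4 × 1.38×10⁻²³ × 290.15 × 5.00×10¹ × 8.80×10⁴ = 7.05×10⁻¹⁴ V²
V_n = √(7.05×10⁻¹⁴) = 2.65×10⁻⁷ V = 265 nV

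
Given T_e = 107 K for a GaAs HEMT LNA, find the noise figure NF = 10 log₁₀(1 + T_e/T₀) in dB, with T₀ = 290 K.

1.36 dB

F = 1 + T_e/T₀ = 1 + 107/290 = 1.36897
NF = 10 log₁₀(1.36897) = 1.36 dB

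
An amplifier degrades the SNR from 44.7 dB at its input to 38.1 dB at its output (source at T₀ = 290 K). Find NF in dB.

6.6 dB

NF (dB) = SNR_in(dB) − SNR_out(dB) when the source is at T₀
NF = 44.7 − 38.1 = 6.6 dB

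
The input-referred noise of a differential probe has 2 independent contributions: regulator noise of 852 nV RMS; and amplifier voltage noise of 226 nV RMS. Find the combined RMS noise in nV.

881 nV

Uncorrelated sources add in power (mean-square): V_tot = √(ΣV_i²)
V_tot = √[(8.52×10⁻⁷)² + (2.26×10⁻⁷)²] = 8.81×10⁻⁷ V = 881 nV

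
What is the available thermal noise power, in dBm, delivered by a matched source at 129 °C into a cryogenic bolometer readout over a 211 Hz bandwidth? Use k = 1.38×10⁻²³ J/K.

−149.3 dBm

T = 129 °C + 273.15 = 402.15 K
P_n = kTB = 1.38×10⁻²³ × 402.15 × 2.11×10² = 1.17×10⁻¹⁸ W
In dBm: 10 log₁₀(1.17×10⁻¹⁸ / 10⁻³) = −149.3 dBm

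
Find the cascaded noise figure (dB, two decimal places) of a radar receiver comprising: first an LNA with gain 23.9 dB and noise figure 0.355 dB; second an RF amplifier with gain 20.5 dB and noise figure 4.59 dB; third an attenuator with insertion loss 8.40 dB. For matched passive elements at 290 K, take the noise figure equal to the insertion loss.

Convert to linear (a loss of L dB is a gain of −L dB): F_i = 10^(NF_i/10), G_i = 10^(G_i,dB/10)
  Stage 1: F_1 = 10^(0.355/10) = 1.085, G_1 = 10^(23.9/10) = 245.5
  Stage 2: F_2 = 10^(4.59/10) = 2.877, G_2 = 10^(20.5/10) = 112.2
  Stage 3: F_3 = 10^(8.40/10) = 6.918, G_3 = 10^(−8.40/10) = 0.1445
Friis cascade:
  F = 1.085 + (2.877 − 1)/245.5 + (6.918 − 1)/2.754×10⁴ = 1.093
NF = 10 log₁₀(1.093) = 0.39 dB

0.39 dB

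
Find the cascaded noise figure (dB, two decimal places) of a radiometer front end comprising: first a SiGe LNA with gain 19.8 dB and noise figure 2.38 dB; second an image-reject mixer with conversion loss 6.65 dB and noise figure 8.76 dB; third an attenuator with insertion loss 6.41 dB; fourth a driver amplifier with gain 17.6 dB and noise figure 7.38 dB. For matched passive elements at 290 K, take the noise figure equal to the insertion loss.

4.64 dB

Convert to linear (a loss of L dB is a gain of −L dB): F_i = 10^(NF_i/10), G_i = 10^(G_i,dB/10)
  Stage 1: F_1 = 10^(2.38/10) = 1.730, G_1 = 10^(19.8/10) = 95.50
  Stage 2: F_2 = 10^(8.76/10) = 7.516, G_2 = 10^(−6.65/10) = 0.2163
  Stage 3: F_3 = 10^(6.41/10) = 4.375, G_3 = 10^(−6.41/10) = 0.2286
  Stage 4: F_4 = 10^(7.38/10) = 5.470, G_4 = 10^(17.6/10) = 57.54
Friis cascade:
  F = 1.730 + (7.516 − 1)/95.50 + (4.375 − 1)/20.65 + (5.470 − 1)/4.721 = 2.908
NF = 10 log₁₀(2.908) = 4.64 dB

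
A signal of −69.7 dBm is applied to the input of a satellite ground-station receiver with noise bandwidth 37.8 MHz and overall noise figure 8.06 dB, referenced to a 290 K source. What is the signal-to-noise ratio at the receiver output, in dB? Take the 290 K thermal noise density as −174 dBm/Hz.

Noise floor: N = −174 + 10 log₁₀(B) + NF
10 log₁₀(3.78×10⁷) = 75.77 dB
N = −174 + 75.77 + 8.06 = −90.17 dBm
SNR = P_sig − N = −69.7 − (−90.17) = 20.47 dB → 20.5 dB

20.5 dB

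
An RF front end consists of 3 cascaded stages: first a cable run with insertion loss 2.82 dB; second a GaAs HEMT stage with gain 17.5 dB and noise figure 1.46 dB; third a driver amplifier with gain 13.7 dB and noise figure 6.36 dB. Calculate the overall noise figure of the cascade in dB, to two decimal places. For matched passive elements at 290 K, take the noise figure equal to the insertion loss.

Convert to linear (a loss of L dB is a gain of −L dB): F_i = 10^(NF_i/10), G_i = 10^(G_i,dB/10)
  Stage 1: F_1 = 10^(2.82/10) = 1.914, G_1 = 10^(−2.82/10) = 0.5224
  Stage 2: F_2 = 10^(1.46/10) = 1.400, G_2 = 10^(17.5/10) = 56.23
  Stage 3: F_3 = 10^(6.36/10) = 4.325, G_3 = 10^(13.7/10) = 23.44
Friis cascade:
  F = 1.914 + (1.400 − 1)/0.5224 + (4.325 − 1)/29.38 = 2.792
NF = 10 log₁₀(2.792) = 4.46 dB

4.46 dB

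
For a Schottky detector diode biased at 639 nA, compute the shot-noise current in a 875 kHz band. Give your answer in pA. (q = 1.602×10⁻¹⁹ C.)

423 pA

I_n = √(2qI·B)
2qI·B = 2 × 1.602×10⁻¹⁹ × 6.39×10⁻⁷ × 8.75×10⁵ = 1.79×10⁻¹⁹ A²
I_n = √(1.79×10⁻¹⁹) = 4.23×10⁻¹⁰ A = 423 pA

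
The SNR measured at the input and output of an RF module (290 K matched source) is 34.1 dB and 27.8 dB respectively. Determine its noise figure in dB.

NF (dB) = SNR_in(dB) − SNR_out(dB) when the source is at T₀
NF = 34.1 − 27.8 = 6.3 dB

6.3 dB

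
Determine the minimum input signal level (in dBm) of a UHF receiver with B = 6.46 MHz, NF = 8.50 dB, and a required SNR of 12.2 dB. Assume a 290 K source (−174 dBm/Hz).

Sensitivity = −174 + 10 log₁₀(B) + NF + SNR_min
= −174 + 68.1 + 8.50 + 12.2
= −85.20 dBm → −85.2 dBm

−85.2 dBm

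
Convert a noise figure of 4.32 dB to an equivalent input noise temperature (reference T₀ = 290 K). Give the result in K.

F = 10^(4.32/10) = 2.70396
T_e = (F − 1)·T₀ = (2.70396 − 1) × 290 = 494 K

494 K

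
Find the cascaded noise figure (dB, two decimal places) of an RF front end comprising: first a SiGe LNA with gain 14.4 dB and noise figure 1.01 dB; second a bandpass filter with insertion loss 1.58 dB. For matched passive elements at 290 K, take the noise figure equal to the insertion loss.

Convert to linear (a loss of L dB is a gain of −L dB): F_i = 10^(NF_i/10), G_i = 10^(G_i,dB/10)
  Stage 1: F_1 = 10^(1.01/10) = 1.262, G_1 = 10^(14.4/10) = 27.54
  Stage 2: F_2 = 10^(1.58/10) = 1.439, G_2 = 10^(−1.58/10) = 0.6950
Friis cascade:
  F = 1.262 + (1.439 − 1)/27.54 = 1.278
NF = 10 log₁₀(1.278) = 1.06 dB

1.06 dB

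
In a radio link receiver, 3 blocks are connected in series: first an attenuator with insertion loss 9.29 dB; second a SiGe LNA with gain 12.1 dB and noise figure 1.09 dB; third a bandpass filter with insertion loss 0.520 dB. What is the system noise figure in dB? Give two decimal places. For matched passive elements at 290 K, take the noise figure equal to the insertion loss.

Convert to linear (a loss of L dB is a gain of −L dB): F_i = 10^(NF_i/10), G_i = 10^(G_i,dB/10)
  Stage 1: F_1 = 10^(9.29/10) = 8.492, G_1 = 10^(−9.29/10) = 0.1178
  Stage 2: F_2 = 10^(1.09/10) = 1.285, G_2 = 10^(12.1/10) = 16.22
  Stage 3: F_3 = 10^(0.520/10) = 1.127, G_3 = 10^(−0.520/10) = 0.8872
Friis cascade:
  F = 8.492 + (1.285 − 1)/0.1178 + (1.127 − 1)/1.910 = 10.98
NF = 10 log₁₀(10.98) = 10.41 dB

10.41 dB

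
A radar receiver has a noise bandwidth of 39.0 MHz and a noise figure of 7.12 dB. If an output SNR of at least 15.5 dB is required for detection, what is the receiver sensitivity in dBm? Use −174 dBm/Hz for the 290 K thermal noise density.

Sensitivity = −174 + 10 log₁₀(B) + NF + SNR_min
= −174 + 75.91 + 7.12 + 15.5
= −75.47 dBm → −75.5 dBm

−75.5 dBm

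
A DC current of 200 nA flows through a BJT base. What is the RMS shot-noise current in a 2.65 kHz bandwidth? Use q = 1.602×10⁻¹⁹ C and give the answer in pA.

13.0 pA

I_n = √(2qI·B)
2qI·B = 2 × 1.602×10⁻¹⁹ × 2.00×10⁻⁷ × 2.65×10³ = 1.70×10⁻²² A²
I_n = √(1.70×10⁻²²) = 1.30×10⁻¹¹ A = 13.0 pA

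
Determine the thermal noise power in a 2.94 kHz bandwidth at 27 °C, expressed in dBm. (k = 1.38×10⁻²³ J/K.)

T = 27 °C + 273.15 = 300.15 K
P_n = kTB = 1.38×10⁻²³ × 300.15 × 2.94×10³ = 1.22×10⁻¹⁷ W
In dBm: 10 log₁₀(1.22×10⁻¹⁷ / 10⁻³) = −139.1 dBm

−139.1 dBm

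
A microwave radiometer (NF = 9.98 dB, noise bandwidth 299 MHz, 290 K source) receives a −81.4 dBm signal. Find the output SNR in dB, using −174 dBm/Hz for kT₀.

Noise floor: N = −174 + 10 log₁₀(B) + NF
10 log₁₀(2.99×10⁸) = 84.76 dB
N = −174 + 84.76 + 9.98 = −79.26 dBm
SNR = P_sig − N = −81.4 − (−79.26) = −2.14 dB → −2.1 dB

−2.1 dB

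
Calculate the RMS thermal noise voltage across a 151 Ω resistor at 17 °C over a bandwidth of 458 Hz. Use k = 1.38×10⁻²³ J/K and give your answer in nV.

T = 17 °C + 273.15 = 290.15 K
V_n = √(4kTRB)
4kTRB = 4 × 1.38×10⁻²³ × 290.15 × 1.51×10² × 4.58×10² = 1.11×10⁻¹⁵ V²
V_n = √(1.11×10⁻¹⁵) = 3.33×10⁻⁸ V = 33.3 nV

33.3 nV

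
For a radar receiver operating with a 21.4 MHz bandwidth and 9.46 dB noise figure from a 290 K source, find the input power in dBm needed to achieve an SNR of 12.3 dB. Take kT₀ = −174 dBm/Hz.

−78.9 dBm

Sensitivity = −174 + 10 log₁₀(B) + NF + SNR_min
= −174 + 73.3 + 9.46 + 12.3
= −78.94 dBm → −78.9 dBm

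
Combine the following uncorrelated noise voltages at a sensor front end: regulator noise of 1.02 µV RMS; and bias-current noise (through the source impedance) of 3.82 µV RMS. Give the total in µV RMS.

3.95 µV

Uncorrelated sources add in power (mean-square): V_tot = √(ΣV_i²)
V_tot = √[(1.02×10⁻⁶)² + (3.82×10⁻⁶)²] = 3.95×10⁻⁶ V = 3.95 µV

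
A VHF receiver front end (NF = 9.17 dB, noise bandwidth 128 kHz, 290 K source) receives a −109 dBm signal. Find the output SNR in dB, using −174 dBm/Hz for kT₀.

4.8 dB

Noise floor: N = −174 + 10 log₁₀(B) + NF
10 log₁₀(1.28×10⁵) = 51.07 dB
N = −174 + 51.07 + 9.17 = −113.76 dBm
SNR = P_sig − N = −109 − (−113.76) = 4.76 dB → 4.8 dB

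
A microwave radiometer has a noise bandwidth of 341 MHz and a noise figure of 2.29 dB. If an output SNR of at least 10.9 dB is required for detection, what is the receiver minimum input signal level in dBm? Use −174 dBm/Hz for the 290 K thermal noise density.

−75.5 dBm

Sensitivity = −174 + 10 log₁₀(B) + NF + SNR_min
= −174 + 85.33 + 2.29 + 10.9
= −75.48 dBm → −75.5 dBm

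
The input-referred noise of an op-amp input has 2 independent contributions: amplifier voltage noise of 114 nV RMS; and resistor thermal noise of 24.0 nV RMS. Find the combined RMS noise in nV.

116 nV

Uncorrelated sources add in power (mean-square): V_tot = √(ΣV_i²)
V_tot = √[(1.14×10⁻⁷)² + (2.40×10⁻⁸)²] = 1.16×10⁻⁷ V = 116 nV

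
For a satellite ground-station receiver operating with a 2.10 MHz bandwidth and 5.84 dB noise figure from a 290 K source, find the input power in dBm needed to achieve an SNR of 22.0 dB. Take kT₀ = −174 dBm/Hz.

Sensitivity = −174 + 10 log₁₀(B) + NF + SNR_min
= −174 + 63.22 + 5.84 + 22.0
= −82.94 dBm → −82.9 dBm

−82.9 dBm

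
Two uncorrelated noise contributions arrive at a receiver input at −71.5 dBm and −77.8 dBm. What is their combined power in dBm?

Convert to linear, add, convert back:
P₁ = 7.08×10⁻¹¹ W, P₂ = 1.66×10⁻¹¹ W
P_tot = 8.74×10⁻¹¹ W → 10 log₁₀(P_tot / 10⁻³) = −70.6 dBm

−70.6 dBm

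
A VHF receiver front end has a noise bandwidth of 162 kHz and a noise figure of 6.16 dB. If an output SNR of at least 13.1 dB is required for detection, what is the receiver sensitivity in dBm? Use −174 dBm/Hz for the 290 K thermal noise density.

−102.6 dBm

Sensitivity = −174 + 10 log₁₀(B) + NF + SNR_min
= −174 + 52.1 + 6.16 + 13.1
= −102.64 dBm → −102.6 dBm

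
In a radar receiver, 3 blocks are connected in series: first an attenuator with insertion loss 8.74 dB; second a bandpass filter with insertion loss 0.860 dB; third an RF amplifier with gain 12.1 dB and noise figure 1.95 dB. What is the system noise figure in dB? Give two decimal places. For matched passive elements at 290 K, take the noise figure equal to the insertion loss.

11.55 dB

Convert to linear (a loss of L dB is a gain of −L dB): F_i = 10^(NF_i/10), G_i = 10^(G_i,dB/10)
  Stage 1: F_1 = 10^(8.74/10) = 7.482, G_1 = 10^(−8.74/10) = 0.1337
  Stage 2: F_2 = 10^(0.860/10) = 1.219, G_2 = 10^(−0.860/10) = 0.8204
  Stage 3: F_3 = 10^(1.95/10) = 1.567, G_3 = 10^(12.1/10) = 16.22
Friis cascade:
  F = 7.482 + (1.219 − 1)/0.1337 + (1.567 − 1)/0.1096 = 14.29
NF = 10 log₁₀(14.29) = 11.55 dB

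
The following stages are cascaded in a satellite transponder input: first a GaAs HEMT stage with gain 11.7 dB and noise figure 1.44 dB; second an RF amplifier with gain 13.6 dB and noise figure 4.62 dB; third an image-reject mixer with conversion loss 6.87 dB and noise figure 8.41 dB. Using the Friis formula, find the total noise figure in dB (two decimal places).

Convert to linear (a loss of L dB is a gain of −L dB): F_i = 10^(NF_i/10), G_i = 10^(G_i,dB/10)
  Stage 1: F_1 = 10^(1.44/10) = 1.393, G_1 = 10^(11.7/10) = 14.79
  Stage 2: F_2 = 10^(4.62/10) = 2.897, G_2 = 10^(13.6/10) = 22.91
  Stage 3: F_3 = 10^(8.41/10) = 6.934, G_3 = 10^(−6.87/10) = 0.2056
Friis cascade:
  F = 1.393 + (2.897 − 1)/14.79 + (6.934 − 1)/338.8 = 1.539
NF = 10 log₁₀(1.539) = 1.87 dB

1.87 dB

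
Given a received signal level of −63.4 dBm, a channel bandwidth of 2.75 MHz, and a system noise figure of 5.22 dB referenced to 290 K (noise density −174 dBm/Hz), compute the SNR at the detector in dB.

Noise floor: N = −174 + 10 log₁₀(B) + NF
10 log₁₀(2.75×10⁶) = 64.39 dB
N = −174 + 64.39 + 5.22 = −104.39 dBm
SNR = P_sig − N = −63.4 − (−104.39) = 40.99 dB → 41.0 dB

41.0 dB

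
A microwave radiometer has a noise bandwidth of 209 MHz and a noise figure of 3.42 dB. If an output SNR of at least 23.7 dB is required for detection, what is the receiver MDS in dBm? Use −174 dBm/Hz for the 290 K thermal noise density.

−63.7 dBm

Sensitivity = −174 + 10 log₁₀(B) + NF + SNR_min
= −174 + 83.2 + 3.42 + 23.7
= −63.68 dBm → −63.7 dBm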